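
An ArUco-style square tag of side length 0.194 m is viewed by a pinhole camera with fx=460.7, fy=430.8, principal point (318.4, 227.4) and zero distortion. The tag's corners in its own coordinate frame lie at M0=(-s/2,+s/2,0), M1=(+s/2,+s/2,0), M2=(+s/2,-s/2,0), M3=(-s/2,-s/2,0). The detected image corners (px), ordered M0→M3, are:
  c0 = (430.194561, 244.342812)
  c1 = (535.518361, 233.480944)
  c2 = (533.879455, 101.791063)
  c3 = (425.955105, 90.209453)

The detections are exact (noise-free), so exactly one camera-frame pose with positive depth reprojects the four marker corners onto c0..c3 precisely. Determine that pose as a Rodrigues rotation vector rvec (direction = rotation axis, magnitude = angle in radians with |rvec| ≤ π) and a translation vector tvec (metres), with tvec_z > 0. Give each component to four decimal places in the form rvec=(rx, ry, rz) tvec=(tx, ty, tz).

Intrinsics K: fx=460.7, fy=430.8, cx=318.4, cy=227.4
Marker side s = 0.194 m; corners in marker frame (Z=0):
  M0 = (-0.0970, +0.0970, 0)
  M1 = (+0.0970, +0.0970, 0)
  M2 = (+0.0970, -0.0970, 0)
  M3 = (-0.0970, -0.0970, 0)
Detected image corners:
  c0 = (430.194561, 244.342812) px
  c1 = (535.518361, 233.480944) px
  c2 = (533.879455, 101.791063) px
  c3 = (425.955105, 90.209453) px
Planar DLT: solve 8×8 A·h = b for H (H[2,2]=1):
  H  [+939.10233 +64.40622 +485.58645]
  H  [+136.78810 +749.43448 +168.18697]
  H  [+0.80925 +0.10341 +1.00000]
B = K⁻¹H; ‖b₁‖=1.689600, ‖b₂‖=1.689600; λ = 2/(‖b₁‖+‖b₂‖) = 0.591856, sign → tz>0 ⇒ λ=+0.591856
r₁ = λ·B[:,0] = (+0.87544,-0.06489,+0.47896); r₂ = λ·B[:,1] = (+0.04044,+0.99731,+0.06121)
r₃ = r₁×r₂ = (-0.48164,-0.03421,+0.87570); SVD([r₁ r₂ r₃]) → R = UVᵀ:
  R  [+0.87544 +0.04044 -0.48164]
  R  [-0.06489 +0.99731 -0.03421]
  R  [+0.47896 +0.06121 +0.87570]
t = (+0.21478, -0.08135, +0.59186) m
tr R = 2.748443; θ = arccos((tr R − 1)/2) = 0.506966 rad = 29.047°
axis k = ((R−Rᵀ)₃₂, (R−Rᵀ)₁₃, (R−Rᵀ)₂₁) / (2 sinθ) = (+0.098262, -0.989231, -0.108475)
rvec = θ·k = (+0.049816, -0.501507, -0.054993)

rvec=(0.0498, -0.5015, -0.0550) tvec=(0.2148, -0.0814, 0.5919)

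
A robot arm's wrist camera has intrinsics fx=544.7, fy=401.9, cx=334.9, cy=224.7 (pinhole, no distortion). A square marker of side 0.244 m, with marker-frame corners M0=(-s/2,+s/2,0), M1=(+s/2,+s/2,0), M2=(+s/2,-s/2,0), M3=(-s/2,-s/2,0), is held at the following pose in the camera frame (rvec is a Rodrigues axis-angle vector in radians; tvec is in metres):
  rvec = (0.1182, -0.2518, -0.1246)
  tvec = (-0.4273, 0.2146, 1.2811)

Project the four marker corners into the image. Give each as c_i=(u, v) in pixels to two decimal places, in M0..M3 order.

Intrinsics K: fx=544.7, fy=401.9, cx=334.9, cy=224.7
Marker side s = 0.244 m; corners in marker frame (Z=0):
  M0 = (-0.1220, +0.1220, 0)
  M1 = (+0.1220, +0.1220, 0)
  M2 = (+0.1220, -0.1220, 0)
  M3 = (-0.1220, -0.1220, 0)
rvec = (0.1182, -0.2518, -0.1246), |rvec| = θ = 0.30479 rad = 17.463°
Rodrigues: sinθ=0.30010, 1−cosθ=0.04609; R = I + sinθ·[k]× + (1−cosθ)·[k]×²:
    [+0.96084 +0.10791 -0.25523]
    [-0.13745 +0.98537 -0.10081]
    [+0.24061 +0.13194 +0.96161]
t = (-0.4273, 0.2146, 1.2811) m
M0: Pc = R·M0+t = (-0.53136, +0.35158, +1.26784); u = 544.7·(-0.53136)/1.26784 + 334.9 = 106.6144, v = 401.9·(+0.35158)/1.26784 + 224.7 = 336.1501
M1: Pc = R·M1+t = (-0.29691, +0.31805, +1.32655); u = 544.7·(-0.29691)/1.32655 + 334.9 = 212.9839, v = 401.9·(+0.31805)/1.32655 + 224.7 = 321.0571
M2: Pc = R·M2+t = (-0.32324, +0.07762, +1.29436); u = 544.7·(-0.32324)/1.29436 + 334.9 = 198.8708, v = 401.9·(+0.07762)/1.29436 + 224.7 = 248.8002
M3: Pc = R·M3+t = (-0.55769, +0.11115, +1.23565); u = 544.7·(-0.55769)/1.23565 + 334.9 = 89.0593, v = 401.9·(+0.11115)/1.23565 + 224.7 = 260.8533

c0=(106.61, 336.15) c1=(212.98, 321.06) c2=(198.87, 248.80) c3=(89.06, 260.85)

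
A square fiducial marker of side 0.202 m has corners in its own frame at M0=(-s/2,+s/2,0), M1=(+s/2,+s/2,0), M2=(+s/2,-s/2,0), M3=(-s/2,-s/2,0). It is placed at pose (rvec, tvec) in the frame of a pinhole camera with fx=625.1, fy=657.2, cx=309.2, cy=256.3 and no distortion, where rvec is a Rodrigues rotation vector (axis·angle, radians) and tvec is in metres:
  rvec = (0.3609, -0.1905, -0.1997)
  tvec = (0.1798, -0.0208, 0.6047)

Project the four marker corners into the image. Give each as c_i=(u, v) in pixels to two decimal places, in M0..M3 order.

c0=(407.59, 355.54) c1=(588.14, 305.19) c2=(589.18, 102.61) c3=(384.44, 148.72)

Intrinsics K: fx=625.1, fy=657.2, cx=309.2, cy=256.3
Marker side s = 0.202 m; corners in marker frame (Z=0):
  M0 = (-0.1010, +0.1010, 0)
  M1 = (+0.1010, +0.1010, 0)
  M2 = (+0.1010, -0.1010, 0)
  M3 = (-0.1010, -0.1010, 0)
rvec = (0.3609, -0.1905, -0.1997), |rvec| = θ = 0.45433 rad = 26.031°
Rodrigues: sinθ=0.43886, 1−cosθ=0.10145; R = I + sinθ·[k]× + (1−cosθ)·[k]×²:
    [+0.96257 +0.15911 -0.21943]
    [-0.22669 +0.91639 -0.32991]
    [+0.14859 +0.36731 +0.91815]
t = (0.1798, -0.0208, 0.6047) m
M0: Pc = R·M0+t = (+0.09865, +0.09465, +0.62679); u = 625.1·(+0.09865)/0.62679 + 309.2 = 407.5852, v = 657.2·(+0.09465)/0.62679 + 256.3 = 355.5430
M1: Pc = R·M1+t = (+0.29309, +0.04886, +0.65681); u = 625.1·(+0.29309)/0.65681 + 309.2 = 588.1411, v = 657.2·(+0.04886)/0.65681 + 256.3 = 305.1890
M2: Pc = R·M2+t = (+0.26095, -0.13625, +0.58261); u = 625.1·(+0.26095)/0.58261 + 309.2 = 589.1800, v = 657.2·(-0.13625)/0.58261 + 256.3 = 102.6053
M3: Pc = R·M3+t = (+0.06651, -0.09046, +0.55259); u = 625.1·(+0.06651)/0.55259 + 309.2 = 384.4375, v = 657.2·(-0.09046)/0.55259 + 256.3 = 148.7163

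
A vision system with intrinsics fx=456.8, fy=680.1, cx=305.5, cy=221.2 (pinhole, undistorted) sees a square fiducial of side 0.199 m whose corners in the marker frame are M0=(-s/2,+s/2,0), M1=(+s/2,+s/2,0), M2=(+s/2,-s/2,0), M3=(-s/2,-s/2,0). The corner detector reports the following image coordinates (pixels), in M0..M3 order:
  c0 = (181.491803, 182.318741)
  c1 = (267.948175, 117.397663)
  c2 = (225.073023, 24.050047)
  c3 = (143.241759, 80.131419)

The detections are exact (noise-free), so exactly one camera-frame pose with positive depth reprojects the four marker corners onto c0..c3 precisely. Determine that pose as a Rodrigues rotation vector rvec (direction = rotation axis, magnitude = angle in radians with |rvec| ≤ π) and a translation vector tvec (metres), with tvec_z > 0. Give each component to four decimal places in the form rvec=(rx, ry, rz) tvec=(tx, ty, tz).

rvec=(-0.4352, -0.1093, -0.5385) tvec=(-0.2156, -0.1761, 0.9757)

Intrinsics K: fx=456.8, fy=680.1, cx=305.5, cy=221.2
Marker side s = 0.199 m; corners in marker frame (Z=0):
  M0 = (-0.0995, +0.0995, 0)
  M1 = (+0.0995, +0.0995, 0)
  M2 = (+0.0995, -0.0995, 0)
  M3 = (-0.0995, -0.0995, 0)
Detected image corners:
  c0 = (181.491803, 182.318741) px
  c1 = (267.948175, 117.397663) px
  c2 = (225.073023, 24.050047) px
  c3 = (143.241759, 80.131419) px
Planar DLT: solve 8×8 A·h = b for H (H[2,2]=1):
  H  [+467.02095 +126.10176 +204.58276]
  H  [-281.14066 +452.29484 +98.46206]
  H  [+0.21830 -0.38145 +1.00000]
B = K⁻¹H; ‖b₁‖=1.024853, ‖b₂‖=1.024853; λ = 2/(‖b₁‖+‖b₂‖) = 0.975750, sign → tz>0 ⇒ λ=+0.975750
r₁ = λ·B[:,0] = (+0.85513,-0.47264,+0.21301); r₂ = λ·B[:,1] = (+0.51828,+0.76997,-0.37220)
r₃ = r₁×r₂ = (+0.01191,+0.42867,+0.90338); SVD([r₁ r₂ r₃]) → R = UVᵀ:
  R  [+0.85513 +0.51828 +0.01191]
  R  [-0.47264 +0.76997 +0.42867]
  R  [+0.21301 -0.37220 +0.90338]
t = (-0.21556, -0.17609, +0.97575) m
tr R = 2.528480; θ = arccos((tr R − 1)/2) = 0.700935 rad = 40.161°
axis k = ((R−Rᵀ)₃₂, (R−Rᵀ)₁₃, (R−Rᵀ)₂₁) / (2 sinθ) = (-0.620896, -0.155907, -0.768233)
rvec = θ·k = (-0.435207, -0.109280, -0.538481)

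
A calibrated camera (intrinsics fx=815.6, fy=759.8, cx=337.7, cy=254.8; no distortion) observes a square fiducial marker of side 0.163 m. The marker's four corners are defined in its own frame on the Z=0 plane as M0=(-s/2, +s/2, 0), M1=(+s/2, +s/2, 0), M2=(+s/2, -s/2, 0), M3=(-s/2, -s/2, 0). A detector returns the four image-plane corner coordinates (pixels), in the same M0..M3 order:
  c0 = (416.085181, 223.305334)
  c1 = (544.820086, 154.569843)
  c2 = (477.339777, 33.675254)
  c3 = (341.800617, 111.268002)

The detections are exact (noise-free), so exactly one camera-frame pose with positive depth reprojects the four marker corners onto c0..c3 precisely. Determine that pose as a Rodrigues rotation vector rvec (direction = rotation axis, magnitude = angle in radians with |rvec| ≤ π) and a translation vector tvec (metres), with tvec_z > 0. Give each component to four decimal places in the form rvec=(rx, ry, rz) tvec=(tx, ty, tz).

Intrinsics K: fx=815.6, fy=759.8, cx=337.7, cy=254.8
Marker side s = 0.163 m; corners in marker frame (Z=0):
  M0 = (-0.0815, +0.0815, 0)
  M1 = (+0.0815, +0.0815, 0)
  M2 = (+0.0815, -0.0815, 0)
  M3 = (-0.0815, -0.0815, 0)
Detected image corners:
  c0 = (416.085181, 223.305334) px
  c1 = (544.820086, 154.569843) px
  c2 = (477.339777, 33.675254) px
  c3 = (341.800617, 111.268002) px
Planar DLT: solve 8×8 A·h = b for H (H[2,2]=1):
  H  [+720.69747 +623.65836 +445.15486]
  H  [-474.13229 +769.42250 +133.31234]
  H  [-0.20053 +0.42349 +1.00000]
B = K⁻¹H; ‖b₁‖=1.133430, ‖b₂‖=1.133430; λ = 2/(‖b₁‖+‖b₂‖) = 0.882278, sign → tz>0 ⇒ λ=+0.882278
r₁ = λ·B[:,0] = (+0.85287,-0.49123,-0.17692); r₂ = λ·B[:,1] = (+0.51994,+0.76815,+0.37363)
r₃ = r₁×r₂ = (-0.04763,-0.41065,+0.91055); SVD([r₁ r₂ r₃]) → R = UVᵀ:
  R  [+0.85287 +0.51994 -0.04763]
  R  [-0.49123 +0.76815 -0.41065]
  R  [-0.17692 +0.37363 +0.91055]
t = (+0.11624, -0.14107, +0.88228) m
tr R = 2.531574; θ = arccos((tr R − 1)/2) = 0.698532 rad = 40.023°
axis k = ((R−Rᵀ)₃₂, (R−Rᵀ)₁₃, (R−Rᵀ)₂₁) / (2 sinθ) = (+0.609772, +0.100523, -0.786176)
rvec = θ·k = (+0.425945, +0.070218, -0.549170)

rvec=(0.4259, 0.0702, -0.5492) tvec=(0.1162, -0.1411, 0.8823)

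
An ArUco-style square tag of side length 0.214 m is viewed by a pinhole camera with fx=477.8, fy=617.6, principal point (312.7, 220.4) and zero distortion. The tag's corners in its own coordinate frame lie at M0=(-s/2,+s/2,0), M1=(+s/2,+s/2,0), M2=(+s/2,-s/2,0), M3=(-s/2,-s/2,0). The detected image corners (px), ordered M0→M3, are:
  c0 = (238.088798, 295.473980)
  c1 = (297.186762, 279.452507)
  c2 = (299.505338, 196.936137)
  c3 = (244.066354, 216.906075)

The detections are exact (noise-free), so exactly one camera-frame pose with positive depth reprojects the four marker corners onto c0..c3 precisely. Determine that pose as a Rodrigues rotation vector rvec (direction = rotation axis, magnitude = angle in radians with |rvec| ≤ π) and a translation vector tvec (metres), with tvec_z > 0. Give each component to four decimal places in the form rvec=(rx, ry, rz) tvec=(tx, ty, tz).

Intrinsics K: fx=477.8, fy=617.6, cx=312.7, cy=220.4
Marker side s = 0.214 m; corners in marker frame (Z=0):
  M0 = (-0.1070, +0.1070, 0)
  M1 = (+0.1070, +0.1070, 0)
  M2 = (+0.1070, -0.1070, 0)
  M3 = (-0.1070, -0.1070, 0)
Detected image corners:
  c0 = (238.088798, 295.473980) px
  c1 = (297.186762, 279.452507) px
  c2 = (299.505338, 196.936137) px
  c3 = (244.066354, 216.906075) px
Planar DLT: solve 8×8 A·h = b for H (H[2,2]=1):
  H  [+186.22628 -106.05702 +268.86173]
  H  [-158.72802 +296.88369 +246.10131]
  H  [-0.30066 -0.32034 +1.00000]
B = K⁻¹H; ‖b₁‖=0.675884, ‖b₂‖=0.675884; λ = 2/(‖b₁‖+‖b₂‖) = 1.479544, sign → tz>0 ⇒ λ=+1.479544
r₁ = λ·B[:,0] = (+0.86779,-0.22151,-0.44483); r₂ = λ·B[:,1] = (-0.01823,+0.88036,-0.47395)
r₃ = r₁×r₂ = (+0.49660,+0.41940,+0.75993); SVD([r₁ r₂ r₃]) → R = UVᵀ:
  R  [+0.86779 -0.01823 +0.49660]
  R  [-0.22151 +0.88036 +0.41940]
  R  [-0.44483 -0.47395 +0.75993]
t = (-0.13575, +0.06157, +1.47954) m
tr R = 2.508080; θ = arccos((tr R − 1)/2) = 0.716605 rad = 41.058°
axis k = ((R−Rᵀ)₃₂, (R−Rᵀ)₁₃, (R−Rᵀ)₂₁) / (2 sinθ) = (-0.680050, +0.716650, -0.154741)
rvec = θ·k = (-0.487327, +0.513555, -0.110888)

rvec=(-0.4873, 0.5136, -0.1109) tvec=(-0.1357, 0.0616, 1.4795)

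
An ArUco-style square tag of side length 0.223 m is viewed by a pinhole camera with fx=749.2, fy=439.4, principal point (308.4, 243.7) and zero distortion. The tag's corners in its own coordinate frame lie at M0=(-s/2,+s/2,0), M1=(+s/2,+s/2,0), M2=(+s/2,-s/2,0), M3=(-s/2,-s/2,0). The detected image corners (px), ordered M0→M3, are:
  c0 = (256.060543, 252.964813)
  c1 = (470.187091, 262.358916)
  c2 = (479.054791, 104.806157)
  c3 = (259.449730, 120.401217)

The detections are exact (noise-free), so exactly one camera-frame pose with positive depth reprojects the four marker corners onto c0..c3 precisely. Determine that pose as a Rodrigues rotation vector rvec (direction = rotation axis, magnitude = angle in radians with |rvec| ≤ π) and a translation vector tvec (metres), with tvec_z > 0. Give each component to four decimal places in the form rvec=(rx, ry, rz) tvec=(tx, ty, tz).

Intrinsics K: fx=749.2, fy=439.4, cx=308.4, cy=243.7
Marker side s = 0.223 m; corners in marker frame (Z=0):
  M0 = (-0.1115, +0.1115, 0)
  M1 = (+0.1115, +0.1115, 0)
  M2 = (+0.1115, -0.1115, 0)
  M3 = (-0.1115, -0.1115, 0)
Detected image corners:
  c0 = (256.060543, 252.964813) px
  c1 = (470.187091, 262.358916) px
  c2 = (479.054791, 104.806157) px
  c3 = (259.449730, 120.401217) px
Planar DLT: solve 8×8 A·h = b for H (H[2,2]=1):
  H  [+690.19903 +7.08281 +356.84056]
  H  [-155.98680 +662.61240 +186.00599]
  H  [-0.77056 +0.09151 +1.00000]
B = K⁻¹H; ‖b₁‖=1.460384, ‖b₂‖=1.460384; λ = 2/(‖b₁‖+‖b₂‖) = 0.684751, sign → tz>0 ⇒ λ=+0.684751
r₁ = λ·B[:,0] = (+0.84802,+0.04955,-0.52764); r₂ = λ·B[:,1] = (-0.01932,+0.99785,+0.06266)
r₃ = r₁×r₂ = (+0.52961,-0.04294,+0.84715); SVD([r₁ r₂ r₃]) → R = UVᵀ:
  R  [+0.84802 -0.01932 +0.52961]
  R  [+0.04955 +0.99785 -0.04294]
  R  [-0.52764 +0.06266 +0.84715]
t = (+0.04427, -0.08991, +0.68475) m
tr R = 2.693025; θ = arccos((tr R − 1)/2) = 0.561396 rad = 32.166°
axis k = ((R−Rᵀ)₃₂, (R−Rᵀ)₁₃, (R−Rᵀ)₂₁) / (2 sinθ) = (+0.099183, +0.992965, +0.064685)
rvec = θ·k = (+0.055681, +0.557447, +0.036314)

rvec=(0.0557, 0.5574, 0.0363) tvec=(0.0443, -0.0899, 0.6848)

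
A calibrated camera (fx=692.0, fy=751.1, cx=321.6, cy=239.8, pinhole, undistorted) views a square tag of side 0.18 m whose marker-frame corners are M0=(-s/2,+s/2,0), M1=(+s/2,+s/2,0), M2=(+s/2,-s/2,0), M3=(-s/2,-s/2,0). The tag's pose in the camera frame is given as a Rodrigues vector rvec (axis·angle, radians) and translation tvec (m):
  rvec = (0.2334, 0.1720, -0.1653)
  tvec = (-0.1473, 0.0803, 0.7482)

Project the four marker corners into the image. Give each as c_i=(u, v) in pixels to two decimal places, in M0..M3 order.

c0=(128.97, 411.63) c1=(281.55, 393.74) c2=(247.51, 219.90) c3=(88.55, 246.61)

Intrinsics K: fx=692.0, fy=751.1, cx=321.6, cy=239.8
Marker side s = 0.18 m; corners in marker frame (Z=0):
  M0 = (-0.0900, +0.0900, 0)
  M1 = (+0.0900, +0.0900, 0)
  M2 = (+0.0900, -0.0900, 0)
  M3 = (-0.0900, -0.0900, 0)
rvec = (0.2334, 0.1720, -0.1653), |rvec| = θ = 0.33374 rad = 19.122°
Rodrigues: sinθ=0.32758, 1−cosθ=0.05518; R = I + sinθ·[k]× + (1−cosθ)·[k]×²:
    [+0.97181 +0.18214 +0.14971]
    [-0.14236 +0.95948 -0.24318]
    [-0.18794 +0.21501 +0.95836]
t = (-0.1473, 0.0803, 0.7482) m
M0: Pc = R·M0+t = (-0.21837, +0.17947, +0.78446); u = 692.0·(-0.21837)/0.78446 + 321.6 = 128.9687, v = 751.1·(+0.17947)/0.78446 + 239.8 = 411.6326
M1: Pc = R·M1+t = (-0.04345, +0.15384, +0.75064); u = 692.0·(-0.04345)/0.75064 + 321.6 = 281.5487, v = 751.1·(+0.15384)/0.75064 + 239.8 = 393.7355
M2: Pc = R·M2+t = (-0.07623, -0.01887, +0.71194); u = 692.0·(-0.07623)/0.71194 + 321.6 = 247.5052, v = 751.1·(-0.01887)/0.71194 + 239.8 = 219.8966
M3: Pc = R·M3+t = (-0.25115, +0.00676, +0.74576); u = 692.0·(-0.25115)/0.74576 + 321.6 = 88.5513, v = 751.1·(+0.00676)/0.74576 + 239.8 = 246.6079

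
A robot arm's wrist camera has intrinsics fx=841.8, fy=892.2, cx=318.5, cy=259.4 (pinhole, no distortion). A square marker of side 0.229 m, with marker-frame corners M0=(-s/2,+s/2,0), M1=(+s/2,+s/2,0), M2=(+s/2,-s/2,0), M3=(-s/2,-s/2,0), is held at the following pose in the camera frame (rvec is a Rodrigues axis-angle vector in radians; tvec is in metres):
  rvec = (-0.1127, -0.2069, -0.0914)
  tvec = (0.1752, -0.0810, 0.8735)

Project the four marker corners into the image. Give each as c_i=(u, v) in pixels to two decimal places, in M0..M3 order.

Intrinsics K: fx=841.8, fy=892.2, cx=318.5, cy=259.4
Marker side s = 0.229 m; corners in marker frame (Z=0):
  M0 = (-0.1145, +0.1145, 0)
  M1 = (+0.1145, +0.1145, 0)
  M2 = (+0.1145, -0.1145, 0)
  M3 = (-0.1145, -0.1145, 0)
rvec = (-0.1127, -0.2069, -0.0914), |rvec| = θ = 0.25271 rad = 14.479°
Rodrigues: sinθ=0.25003, 1−cosθ=0.03176; R = I + sinθ·[k]× + (1−cosθ)·[k]×²:
    [+0.97456 +0.10203 -0.19958]
    [-0.07883 +0.98953 +0.12091]
    [+0.20983 -0.10210 +0.97239]
t = (0.1752, -0.0810, 0.8735) m
M0: Pc = R·M0+t = (+0.07530, +0.04133, +0.83778); u = 841.8·(+0.07530)/0.83778 + 318.5 = 394.1565, v = 892.2·(+0.04133)/0.83778 + 259.4 = 303.4117
M1: Pc = R·M1+t = (+0.29847, +0.02327, +0.88583); u = 841.8·(+0.29847)/0.88583 + 318.5 = 602.1318, v = 892.2·(+0.02327)/0.88583 + 259.4 = 282.8418
M2: Pc = R·M2+t = (+0.27510, -0.20333, +0.90922); u = 841.8·(+0.27510)/0.90922 + 318.5 = 573.2063, v = 892.2·(-0.20333)/0.90922 + 259.4 = 59.8778
M3: Pc = R·M3+t = (+0.05193, -0.18527, +0.86117); u = 841.8·(+0.05193)/0.86117 + 318.5 = 369.2636, v = 892.2·(-0.18527)/0.86117 + 259.4 = 67.4484

c0=(394.16, 303.41) c1=(602.13, 282.84) c2=(573.21, 59.88) c3=(369.26, 67.45)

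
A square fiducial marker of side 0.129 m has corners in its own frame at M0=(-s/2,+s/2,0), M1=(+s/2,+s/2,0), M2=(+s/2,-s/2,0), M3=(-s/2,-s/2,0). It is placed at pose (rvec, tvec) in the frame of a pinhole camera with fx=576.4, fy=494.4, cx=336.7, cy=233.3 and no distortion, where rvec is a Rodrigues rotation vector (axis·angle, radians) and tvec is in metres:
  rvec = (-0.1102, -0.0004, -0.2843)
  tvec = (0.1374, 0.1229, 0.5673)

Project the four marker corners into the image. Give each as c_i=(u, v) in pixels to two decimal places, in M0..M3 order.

c0=(433.11, 412.29) c1=(559.90, 379.83) c2=(518.30, 270.53) c3=(394.44, 301.80)

Intrinsics K: fx=576.4, fy=494.4, cx=336.7, cy=233.3
Marker side s = 0.129 m; corners in marker frame (Z=0):
  M0 = (-0.0645, +0.0645, 0)
  M1 = (+0.0645, +0.0645, 0)
  M2 = (+0.0645, -0.0645, 0)
  M3 = (-0.0645, -0.0645, 0)
rvec = (-0.1102, -0.0004, -0.2843), |rvec| = θ = 0.30491 rad = 17.470°
Rodrigues: sinθ=0.30021, 1−cosθ=0.04613; R = I + sinθ·[k]× + (1−cosθ)·[k]×²:
    [+0.95990 +0.27994 +0.01515]
    [-0.27989 +0.95387 +0.10856]
    [+0.01594 -0.10844 +0.99397]
t = (0.1374, 0.1229, 0.5673) m
M0: Pc = R·M0+t = (+0.09354, +0.20248, +0.55928); u = 576.4·(+0.09354)/0.55928 + 336.7 = 433.1063, v = 494.4·(+0.20248)/0.55928 + 233.3 = 412.2901
M1: Pc = R·M1+t = (+0.21737, +0.16637, +0.56133); u = 576.4·(+0.21737)/0.56133 + 336.7 = 559.9038, v = 494.4·(+0.16637)/0.56133 + 233.3 = 379.8336
M2: Pc = R·M2+t = (+0.18126, +0.04332, +0.57532); u = 576.4·(+0.18126)/0.57532 + 336.7 = 518.2970, v = 494.4·(+0.04332)/0.57532 + 233.3 = 270.5285
M3: Pc = R·M3+t = (+0.05743, +0.07943, +0.57327); u = 576.4·(+0.05743)/0.57327 + 336.7 = 394.4445, v = 494.4·(+0.07943)/0.57327 + 233.3 = 301.8010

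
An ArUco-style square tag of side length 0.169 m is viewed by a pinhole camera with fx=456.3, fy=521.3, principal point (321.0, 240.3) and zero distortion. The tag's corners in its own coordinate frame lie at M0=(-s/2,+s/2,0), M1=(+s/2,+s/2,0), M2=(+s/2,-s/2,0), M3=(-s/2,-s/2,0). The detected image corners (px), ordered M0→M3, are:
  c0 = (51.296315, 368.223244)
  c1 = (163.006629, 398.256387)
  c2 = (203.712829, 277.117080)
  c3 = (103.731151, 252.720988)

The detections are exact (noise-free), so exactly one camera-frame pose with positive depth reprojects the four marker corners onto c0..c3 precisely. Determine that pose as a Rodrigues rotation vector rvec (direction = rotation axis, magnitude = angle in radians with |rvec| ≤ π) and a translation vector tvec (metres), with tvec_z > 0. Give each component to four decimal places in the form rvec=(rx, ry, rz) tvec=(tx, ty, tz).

Intrinsics K: fx=456.3, fy=521.3, cx=321.0, cy=240.3
Marker side s = 0.169 m; corners in marker frame (Z=0):
  M0 = (-0.0845, +0.0845, 0)
  M1 = (+0.0845, +0.0845, 0)
  M2 = (+0.0845, -0.0845, 0)
  M3 = (-0.0845, -0.0845, 0)
Detected image corners:
  c0 = (51.296315, 368.223244) px
  c1 = (163.006629, 398.256387) px
  c2 = (203.712829, 277.117080) px
  c3 = (103.731151, 252.720988) px
Planar DLT: solve 8×8 A·h = b for H (H[2,2]=1):
  H  [+608.70317 -368.27016 +131.29751]
  H  [+121.45403 +470.49034 +320.40295]
  H  [-0.11905 -0.70805 +1.00000]
B = K⁻¹H; ‖b₁‖=1.451566, ‖b₂‖=1.451566; λ = 2/(‖b₁‖+‖b₂‖) = 0.688911, sign → tz>0 ⇒ λ=+0.688911
r₁ = λ·B[:,0] = (+0.97670,+0.19831,-0.08201); r₂ = λ·B[:,1] = (-0.21286,+0.84662,-0.48778)
r₃ = r₁×r₂ = (-0.02730,+0.49388,+0.86910); SVD([r₁ r₂ r₃]) → R = UVᵀ:
  R  [+0.97670 -0.21286 -0.02730]
  R  [+0.19831 +0.84662 +0.49388]
  R  [-0.08201 -0.48778 +0.86910]
t = (-0.28641, +0.10586, +0.68891) m
tr R = 2.692421; θ = arccos((tr R − 1)/2) = 0.561964 rad = 32.198°
axis k = ((R−Rᵀ)₃₂, (R−Rᵀ)₁₃, (R−Rᵀ)₂₁) / (2 sinθ) = (-0.921144, +0.051343, +0.385820)
rvec = θ·k = (-0.517650, +0.028853, +0.216817)

rvec=(-0.5176, 0.0289, 0.2168) tvec=(-0.2864, 0.1059, 0.6889)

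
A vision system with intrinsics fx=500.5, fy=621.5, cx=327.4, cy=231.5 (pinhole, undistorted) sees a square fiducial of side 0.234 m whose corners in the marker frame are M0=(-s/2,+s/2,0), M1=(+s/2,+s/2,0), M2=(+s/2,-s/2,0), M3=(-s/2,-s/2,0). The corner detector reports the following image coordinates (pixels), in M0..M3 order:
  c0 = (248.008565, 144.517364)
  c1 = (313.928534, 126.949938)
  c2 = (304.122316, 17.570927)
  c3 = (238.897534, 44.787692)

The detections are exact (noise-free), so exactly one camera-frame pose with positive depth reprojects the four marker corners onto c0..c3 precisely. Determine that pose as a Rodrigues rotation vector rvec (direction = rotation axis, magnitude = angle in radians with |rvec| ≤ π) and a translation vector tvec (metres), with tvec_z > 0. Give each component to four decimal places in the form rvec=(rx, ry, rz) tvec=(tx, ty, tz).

Intrinsics K: fx=500.5, fy=621.5, cx=327.4, cy=231.5
Marker side s = 0.234 m; corners in marker frame (Z=0):
  M0 = (-0.1170, +0.1170, 0)
  M1 = (+0.1170, +0.1170, 0)
  M2 = (+0.1170, -0.1170, 0)
  M3 = (-0.1170, -0.1170, 0)
Detected image corners:
  c0 = (248.008565, 144.517364) px
  c1 = (313.928534, 126.949938) px
  c2 = (304.122316, 17.570927) px
  c3 = (238.897534, 44.787692) px
Planar DLT: solve 8×8 A·h = b for H (H[2,2]=1):
  H  [+171.94115 +43.45753 +274.74177]
  H  [-128.38020 +446.80563 +84.03870]
  H  [-0.39200 +0.01124 +1.00000]
B = K⁻¹H; ‖b₁‖=0.719222, ‖b₂‖=0.719222; λ = 2/(‖b₁‖+‖b₂‖) = 1.390391, sign → tz>0 ⇒ λ=+1.390391
r₁ = λ·B[:,0] = (+0.83418,-0.08419,-0.54503); r₂ = λ·B[:,1] = (+0.11050,+0.99375,+0.01562)
r₃ = r₁×r₂ = (+0.54031,-0.07326,+0.83827); SVD([r₁ r₂ r₃]) → R = UVᵀ:
  R  [+0.83418 +0.11050 +0.54031]
  R  [-0.08419 +0.99375 -0.07326]
  R  [-0.54503 +0.01562 +0.83827]
t = (-0.14628, -0.32989, +1.39039) m
tr R = 2.666206; θ = arccos((tr R − 1)/2) = 0.586102 rad = 33.581°
axis k = ((R−Rᵀ)₃₂, (R−Rᵀ)₁₃, (R−Rᵀ)₂₁) / (2 sinθ) = (+0.080350, +0.981106, -0.175998)
rvec = θ·k = (+0.047093, +0.575028, -0.103153)

rvec=(0.0471, 0.5750, -0.1032) tvec=(-0.1463, -0.3299, 1.3904)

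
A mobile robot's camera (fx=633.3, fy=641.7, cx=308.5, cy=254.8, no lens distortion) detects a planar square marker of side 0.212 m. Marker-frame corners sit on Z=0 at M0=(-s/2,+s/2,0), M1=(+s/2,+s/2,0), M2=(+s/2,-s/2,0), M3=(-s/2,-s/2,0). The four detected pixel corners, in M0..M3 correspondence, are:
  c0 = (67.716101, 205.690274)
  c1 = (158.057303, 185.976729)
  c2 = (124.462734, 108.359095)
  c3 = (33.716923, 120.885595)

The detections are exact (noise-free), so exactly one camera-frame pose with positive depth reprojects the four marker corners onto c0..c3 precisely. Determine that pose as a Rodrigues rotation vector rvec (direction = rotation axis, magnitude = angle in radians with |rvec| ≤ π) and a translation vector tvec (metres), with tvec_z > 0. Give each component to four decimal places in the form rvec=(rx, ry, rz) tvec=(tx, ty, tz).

rvec=(-0.3088, -0.5611, -0.3744) tvec=(-0.4802, -0.2258, 1.4424)

Intrinsics K: fx=633.3, fy=641.7, cx=308.5, cy=254.8
Marker side s = 0.212 m; corners in marker frame (Z=0):
  M0 = (-0.1060, +0.1060, 0)
  M1 = (+0.1060, +0.1060, 0)
  M2 = (+0.1060, -0.1060, 0)
  M3 = (-0.1060, -0.1060, 0)
Detected image corners:
  c0 = (67.716101, 205.690274) px
  c1 = (158.057303, 185.976729) px
  c2 = (124.462734, 108.359095) px
  c3 = (33.716923, 120.885595) px
Planar DLT: solve 8×8 A·h = b for H (H[2,2]=1):
  H  [+464.78435 +147.33825 +97.64731]
  H  [-14.87861 +362.89360 +154.35261]
  H  [+0.39254 -0.12545 +1.00000]
B = K⁻¹H; ‖b₁‖=0.693298, ‖b₂‖=0.693298; λ = 2/(‖b₁‖+‖b₂‖) = 1.442382, sign → tz>0 ⇒ λ=+1.442382
r₁ = λ·B[:,0] = (+0.78276,-0.25826,+0.56620); r₂ = λ·B[:,1] = (+0.42371,+0.88754,-0.18094)
r₃ = r₁×r₂ = (-0.45579,+0.38154,+0.80416); SVD([r₁ r₂ r₃]) → R = UVᵀ:
  R  [+0.78276 +0.42371 -0.45579]
  R  [-0.25826 +0.88754 +0.38154]
  R  [+0.56620 -0.18094 +0.80416]
t = (-0.48023, -0.22578, +1.44238) m
tr R = 2.474468; θ = arccos((tr R − 1)/2) = 0.741829 rad = 42.504°
axis k = ((R−Rᵀ)₃₂, (R−Rᵀ)₁₃, (R−Rᵀ)₂₁) / (2 sinθ) = (-0.416258, -0.756317, -0.504692)
rvec = θ·k = (-0.308792, -0.561058, -0.374395)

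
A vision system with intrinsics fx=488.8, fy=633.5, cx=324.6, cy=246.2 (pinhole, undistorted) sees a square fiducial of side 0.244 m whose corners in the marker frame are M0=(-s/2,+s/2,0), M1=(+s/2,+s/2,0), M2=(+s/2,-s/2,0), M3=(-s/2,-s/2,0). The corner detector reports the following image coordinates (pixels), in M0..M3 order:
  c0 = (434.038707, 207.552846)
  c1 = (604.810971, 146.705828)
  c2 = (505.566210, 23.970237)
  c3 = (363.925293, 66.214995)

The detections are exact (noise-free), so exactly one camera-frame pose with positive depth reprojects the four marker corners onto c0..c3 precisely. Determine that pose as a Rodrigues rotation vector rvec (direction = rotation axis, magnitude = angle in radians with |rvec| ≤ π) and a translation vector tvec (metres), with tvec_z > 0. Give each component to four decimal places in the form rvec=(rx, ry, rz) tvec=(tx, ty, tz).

Intrinsics K: fx=488.8, fy=633.5, cx=324.6, cy=246.2
Marker side s = 0.244 m; corners in marker frame (Z=0):
  M0 = (-0.1220, +0.1220, 0)
  M1 = (+0.1220, +0.1220, 0)
  M2 = (+0.1220, -0.1220, 0)
  M3 = (-0.1220, -0.1220, 0)
Detected image corners:
  c0 = (434.038707, 207.552846) px
  c1 = (604.810971, 146.705828) px
  c2 = (505.566210, 23.970237) px
  c3 = (363.925293, 66.214995) px
Planar DLT: solve 8×8 A·h = b for H (H[2,2]=1):
  H  [+743.58297 -75.47887 +474.68678]
  H  [-181.53092 +441.26855 +103.22543]
  H  [+0.23029 -0.88915 +1.00000]
B = K⁻¹H; ‖b₁‖=1.437611, ‖b₂‖=1.437611; λ = 2/(‖b₁‖+‖b₂‖) = 0.695598, sign → tz>0 ⇒ λ=+0.695598
r₁ = λ·B[:,0] = (+0.95180,-0.26158,+0.16019); r₂ = λ·B[:,1] = (+0.30331,+0.72489,-0.61849)
r₃ = r₁×r₂ = (+0.04567,+0.63727,+0.76929); SVD([r₁ r₂ r₃]) → R = UVᵀ:
  R  [+0.95180 +0.30331 +0.04567]
  R  [-0.26158 +0.72489 +0.63727]
  R  [+0.16019 -0.61849 +0.76929]
t = (+0.21358, -0.15699, +0.69560) m
tr R = 2.445976; θ = arccos((tr R − 1)/2) = 0.762678 rad = 43.698°
axis k = ((R−Rᵀ)₃₂, (R−Rᵀ)₁₃, (R−Rᵀ)₂₁) / (2 sinθ) = (-0.908837, -0.082884, -0.408834)
rvec = θ·k = (-0.693150, -0.063214, -0.311809)

rvec=(-0.6932, -0.0632, -0.3118) tvec=(0.2136, -0.1570, 0.6956)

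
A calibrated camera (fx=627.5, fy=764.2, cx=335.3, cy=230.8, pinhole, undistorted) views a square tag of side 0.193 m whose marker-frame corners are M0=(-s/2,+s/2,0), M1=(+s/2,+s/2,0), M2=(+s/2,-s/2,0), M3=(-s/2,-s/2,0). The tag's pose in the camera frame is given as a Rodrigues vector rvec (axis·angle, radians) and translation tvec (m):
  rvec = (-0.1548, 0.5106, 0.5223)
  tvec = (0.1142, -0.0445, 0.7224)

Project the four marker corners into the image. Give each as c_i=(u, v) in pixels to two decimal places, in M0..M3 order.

c0=(329.41, 226.95) c1=(462.79, 322.32) c2=(554.29, 134.45) c3=(409.86, 63.03)

Intrinsics K: fx=627.5, fy=764.2, cx=335.3, cy=230.8
Marker side s = 0.193 m; corners in marker frame (Z=0):
  M0 = (-0.0965, +0.0965, 0)
  M1 = (+0.0965, +0.0965, 0)
  M2 = (+0.0965, -0.0965, 0)
  M3 = (-0.0965, -0.0965, 0)
rvec = (-0.1548, 0.5106, 0.5223), |rvec| = θ = 0.74664 rad = 42.779°
Rodrigues: sinθ=0.67918, 1−cosθ=0.26603; R = I + sinθ·[k]× + (1−cosθ)·[k]×²:
    [+0.74541 -0.51283 +0.42588]
    [+0.43739 +0.85839 +0.26808]
    [-0.50305 -0.01355 +0.86415]
t = (0.1142, -0.0445, 0.7224) m
M0: Pc = R·M0+t = (-0.00722, -0.00387, +0.76964); u = 627.5·(-0.00722)/0.76964 + 335.3 = 329.4137, v = 764.2·(-0.00387)/0.76964 + 230.8 = 226.9536
M1: Pc = R·M1+t = (+0.13664, +0.08054, +0.67255); u = 627.5·(+0.13664)/0.67255 + 335.3 = 462.7917, v = 764.2·(+0.08054)/0.67255 + 230.8 = 322.3182
M2: Pc = R·M2+t = (+0.23562, -0.08513, +0.67516); u = 627.5·(+0.23562)/0.67516 + 335.3 = 554.2859, v = 764.2·(-0.08513)/0.67516 + 230.8 = 134.4478
M3: Pc = R·M3+t = (+0.09176, -0.16954, +0.77225); u = 627.5·(+0.09176)/0.77225 + 335.3 = 409.8568, v = 764.2·(-0.16954)/0.77225 + 230.8 = 63.0254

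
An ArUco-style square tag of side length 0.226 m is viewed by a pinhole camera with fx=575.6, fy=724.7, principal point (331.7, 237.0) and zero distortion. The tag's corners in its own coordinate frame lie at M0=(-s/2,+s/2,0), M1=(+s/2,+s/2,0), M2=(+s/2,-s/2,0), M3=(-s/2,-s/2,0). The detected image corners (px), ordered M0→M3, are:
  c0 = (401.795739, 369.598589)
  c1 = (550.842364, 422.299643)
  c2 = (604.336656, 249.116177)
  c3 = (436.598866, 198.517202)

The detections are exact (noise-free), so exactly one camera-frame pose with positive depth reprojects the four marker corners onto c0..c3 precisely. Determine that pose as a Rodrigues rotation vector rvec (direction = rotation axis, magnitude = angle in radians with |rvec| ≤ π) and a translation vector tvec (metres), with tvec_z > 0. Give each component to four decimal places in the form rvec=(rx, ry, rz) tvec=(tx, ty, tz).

Intrinsics K: fx=575.6, fy=724.7, cx=331.7, cy=237.0
Marker side s = 0.226 m; corners in marker frame (Z=0):
  M0 = (-0.1130, +0.1130, 0)
  M1 = (+0.1130, +0.1130, 0)
  M2 = (+0.1130, -0.1130, 0)
  M3 = (-0.1130, -0.1130, 0)
Detected image corners:
  c0 = (401.795739, 369.598589) px
  c1 = (550.842364, 422.299643) px
  c2 = (604.336656, 249.116177) px
  c3 = (436.598866, 198.517202) px
Planar DLT: solve 8×8 A·h = b for H (H[2,2]=1):
  H  [+601.75209 +38.78352 +495.48600]
  H  [+168.52960 +906.55541 +313.86650]
  H  [-0.19445 +0.46795 +1.00000]
B = K⁻¹H; ‖b₁‖=1.210492, ‖b₂‖=1.210492; λ = 2/(‖b₁‖+‖b₂‖) = 0.826110, sign → tz>0 ⇒ λ=+0.826110
r₁ = λ·B[:,0] = (+0.95621,+0.24465,-0.16064); r₂ = λ·B[:,1] = (-0.16711,+0.90699,+0.38658)
r₃ = r₁×r₂ = (+0.24027,-0.34281,+0.90816); SVD([r₁ r₂ r₃]) → R = UVᵀ:
  R  [+0.95621 -0.16711 +0.24027]
  R  [+0.24465 +0.90699 -0.34281]
  R  [-0.16064 +0.38658 +0.90816]
t = (+0.23507, +0.08762, +0.82611) m
tr R = 2.771363; θ = arccos((tr R − 1)/2) = 0.482836 rad = 27.664°
axis k = ((R−Rᵀ)₃₂, (R−Rᵀ)₁₃, (R−Rᵀ)₂₁) / (2 sinθ) = (+0.785480, +0.431738, +0.443422)
rvec = θ·k = (+0.379258, +0.208459, +0.214100)

rvec=(0.3793, 0.2085, 0.2141) tvec=(0.2351, 0.0876, 0.8261)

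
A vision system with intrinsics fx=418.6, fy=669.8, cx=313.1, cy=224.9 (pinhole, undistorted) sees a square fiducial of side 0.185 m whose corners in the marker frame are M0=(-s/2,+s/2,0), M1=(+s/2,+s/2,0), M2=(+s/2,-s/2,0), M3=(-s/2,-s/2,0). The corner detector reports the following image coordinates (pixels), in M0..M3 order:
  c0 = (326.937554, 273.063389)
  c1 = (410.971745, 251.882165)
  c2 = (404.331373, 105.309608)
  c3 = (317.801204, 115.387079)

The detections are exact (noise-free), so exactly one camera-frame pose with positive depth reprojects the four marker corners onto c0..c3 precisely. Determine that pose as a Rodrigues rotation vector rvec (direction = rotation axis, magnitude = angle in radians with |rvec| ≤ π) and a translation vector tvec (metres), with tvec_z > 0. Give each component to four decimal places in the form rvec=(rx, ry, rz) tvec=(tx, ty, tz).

rvec=(0.0810, -0.3429, -0.1107) tvec=(0.1040, -0.0460, 0.8127)

Intrinsics K: fx=418.6, fy=669.8, cx=313.1, cy=224.9
Marker side s = 0.185 m; corners in marker frame (Z=0):
  M0 = (-0.0925, +0.0925, 0)
  M1 = (+0.0925, +0.0925, 0)
  M2 = (+0.0925, -0.0925, 0)
  M3 = (-0.0925, -0.0925, 0)
Detected image corners:
  c0 = (326.937554, 273.063389) px
  c1 = (410.971745, 251.882165) px
  c2 = (404.331373, 105.309608) px
  c3 = (317.801204, 115.387079) px
Planar DLT: solve 8×8 A·h = b for H (H[2,2]=1):
  H  [+609.44464 +86.39201 +366.65952]
  H  [-8.96086 +843.63851 +186.96465]
  H  [+0.40693 +0.12056 +1.00000]
B = K⁻¹H; ‖b₁‖=1.230503, ‖b₂‖=1.230503; λ = 2/(‖b₁‖+‖b₂‖) = 0.812676, sign → tz>0 ⇒ λ=+0.812676
r₁ = λ·B[:,0] = (+0.93583,-0.12191,+0.33071); r₂ = λ·B[:,1] = (+0.09444,+0.99070,+0.09798)
r₃ = r₁×r₂ = (-0.33957,-0.06046,+0.93863); SVD([r₁ r₂ r₃]) → R = UVᵀ:
  R  [+0.93583 +0.09444 -0.33957]
  R  [-0.12191 +0.99070 -0.06046]
  R  [+0.33071 +0.09798 +0.93863]
t = (+0.10398, -0.04603, +0.81268) m
tr R = 2.865158; θ = arccos((tr R − 1)/2) = 0.369303 rad = 21.159°
axis k = ((R−Rᵀ)₃₂, (R−Rᵀ)₁₃, (R−Rᵀ)₂₁) / (2 sinθ) = (+0.219461, -0.928453, -0.299686)
rvec = θ·k = (+0.081048, -0.342880, -0.110675)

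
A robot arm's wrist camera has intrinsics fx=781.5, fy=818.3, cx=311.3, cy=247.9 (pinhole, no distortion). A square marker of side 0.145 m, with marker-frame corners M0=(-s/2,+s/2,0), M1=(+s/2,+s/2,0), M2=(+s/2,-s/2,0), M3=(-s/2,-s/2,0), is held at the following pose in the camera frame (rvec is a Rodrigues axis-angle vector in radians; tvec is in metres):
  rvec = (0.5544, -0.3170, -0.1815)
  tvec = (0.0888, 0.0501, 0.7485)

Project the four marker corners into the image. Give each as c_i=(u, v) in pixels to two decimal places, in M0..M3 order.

c0=(338.74, 385.06) c1=(469.14, 341.71) c2=(473.15, 215.41) c3=(328.13, 257.18)

Intrinsics K: fx=781.5, fy=818.3, cx=311.3, cy=247.9
Marker side s = 0.145 m; corners in marker frame (Z=0):
  M0 = (-0.0725, +0.0725, 0)
  M1 = (+0.0725, +0.0725, 0)
  M2 = (+0.0725, -0.0725, 0)
  M3 = (-0.0725, -0.0725, 0)
rvec = (0.5544, -0.3170, -0.1815), |rvec| = θ = 0.66392 rad = 38.040°
Rodrigues: sinθ=0.61621, 1−cosθ=0.21242; R = I + sinθ·[k]× + (1−cosθ)·[k]×²:
    [+0.93570 +0.08377 -0.34271]
    [-0.25315 +0.83601 -0.48683]
    [+0.24573 +0.54229 +0.80346]
t = (0.0888, 0.0501, 0.7485) m
M0: Pc = R·M0+t = (+0.02703, +0.12906, +0.77000); u = 781.5·(+0.02703)/0.77000 + 311.3 = 338.7385, v = 818.3·(+0.12906)/0.77000 + 247.9 = 385.0596
M1: Pc = R·M1+t = (+0.16271, +0.09236, +0.80563); u = 781.5·(+0.16271)/0.80563 + 311.3 = 469.1375, v = 818.3·(+0.09236)/0.80563 + 247.9 = 341.7097
M2: Pc = R·M2+t = (+0.15057, -0.02886, +0.72700); u = 781.5·(+0.15057)/0.72700 + 311.3 = 473.1525, v = 818.3·(-0.02886)/0.72700 + 247.9 = 215.4113
M3: Pc = R·M3+t = (+0.01489, +0.00784, +0.69137); u = 781.5·(+0.01489)/0.69137 + 311.3 = 328.1298, v = 818.3·(+0.00784)/0.69137 + 247.9 = 257.1825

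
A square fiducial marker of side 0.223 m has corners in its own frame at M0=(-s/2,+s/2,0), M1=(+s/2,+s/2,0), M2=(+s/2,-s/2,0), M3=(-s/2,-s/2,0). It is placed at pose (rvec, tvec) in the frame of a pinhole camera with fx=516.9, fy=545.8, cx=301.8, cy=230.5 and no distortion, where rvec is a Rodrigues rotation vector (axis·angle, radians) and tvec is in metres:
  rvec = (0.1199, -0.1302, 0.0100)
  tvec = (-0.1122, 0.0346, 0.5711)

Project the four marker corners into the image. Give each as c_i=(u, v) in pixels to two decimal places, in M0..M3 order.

c0=(97.94, 369.44) c1=(298.67, 363.15) c2=(302.10, 158.17) c3=(91.78, 153.82)

Intrinsics K: fx=516.9, fy=545.8, cx=301.8, cy=230.5
Marker side s = 0.223 m; corners in marker frame (Z=0):
  M0 = (-0.1115, +0.1115, 0)
  M1 = (+0.1115, +0.1115, 0)
  M2 = (+0.1115, -0.1115, 0)
  M3 = (-0.1115, -0.1115, 0)
rvec = (0.1199, -0.1302, 0.0100), |rvec| = θ = 0.17728 rad = 10.157°
Rodrigues: sinθ=0.17635, 1−cosθ=0.01567; R = I + sinθ·[k]× + (1−cosθ)·[k]×²:
    [+0.99150 -0.01773 -0.12892]
    [+0.00216 +0.99278 -0.11992]
    [+0.13012 +0.11862 +0.98438]
t = (-0.1122, 0.0346, 0.5711) m
M0: Pc = R·M0+t = (-0.22473, +0.14505, +0.56982); u = 516.9·(-0.22473)/0.56982 + 301.8 = 97.9413, v = 545.8·(+0.14505)/0.56982 + 230.5 = 369.4398
M1: Pc = R·M1+t = (-0.00363, +0.14554, +0.59883); u = 516.9·(-0.00363)/0.59883 + 301.8 = 298.6707, v = 545.8·(+0.14554)/0.59883 + 230.5 = 363.1471
M2: Pc = R·M2+t = (+0.00033, -0.07585, +0.57238); u = 516.9·(+0.00033)/0.57238 + 301.8 = 302.0971, v = 545.8·(-0.07585)/0.57238 + 230.5 = 158.1687
M3: Pc = R·M3+t = (-0.22077, -0.07634, +0.54337); u = 516.9·(-0.22077)/0.54337 + 301.8 = 91.7785, v = 545.8·(-0.07634)/0.54337 + 230.5 = 153.8218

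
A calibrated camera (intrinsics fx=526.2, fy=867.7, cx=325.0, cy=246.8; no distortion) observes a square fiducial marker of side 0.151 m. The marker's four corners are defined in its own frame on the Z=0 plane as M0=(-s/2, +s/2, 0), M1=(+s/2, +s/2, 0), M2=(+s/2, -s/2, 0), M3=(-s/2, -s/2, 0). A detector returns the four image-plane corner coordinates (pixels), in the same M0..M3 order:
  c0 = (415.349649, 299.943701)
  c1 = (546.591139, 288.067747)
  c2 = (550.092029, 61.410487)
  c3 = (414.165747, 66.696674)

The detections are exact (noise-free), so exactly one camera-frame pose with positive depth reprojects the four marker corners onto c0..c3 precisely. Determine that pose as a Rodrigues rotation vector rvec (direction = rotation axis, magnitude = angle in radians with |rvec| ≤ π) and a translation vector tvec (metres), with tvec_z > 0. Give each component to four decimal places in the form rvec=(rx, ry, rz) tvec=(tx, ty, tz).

Intrinsics K: fx=526.2, fy=867.7, cx=325.0, cy=246.8
Marker side s = 0.151 m; corners in marker frame (Z=0):
  M0 = (-0.0755, +0.0755, 0)
  M1 = (+0.0755, +0.0755, 0)
  M2 = (+0.0755, -0.0755, 0)
  M3 = (-0.0755, -0.0755, 0)
Detected image corners:
  c0 = (415.349649, 299.943701) px
  c1 = (546.591139, 288.067747) px
  c2 = (550.092029, 61.410487) px
  c3 = (414.165747, 66.696674) px
Planar DLT: solve 8×8 A·h = b for H (H[2,2]=1):
  H  [+979.98153 +104.76521 +482.54047]
  H  [-21.67395 +1564.42303 +180.99640]
  H  [+0.19851 +0.23397 +1.00000]
B = K⁻¹H; ‖b₁‖=1.752947, ‖b₂‖=1.752947; λ = 2/(‖b₁‖+‖b₂‖) = 0.570468, sign → tz>0 ⇒ λ=+0.570468
r₁ = λ·B[:,0] = (+0.99248,-0.04646,+0.11325); r₂ = λ·B[:,1] = (+0.03114,+0.99056,+0.13347)
r₃ = r₁×r₂ = (-0.11838,-0.12894,+0.98456); SVD([r₁ r₂ r₃]) → R = UVᵀ:
  R  [+0.99248 +0.03114 -0.11838]
  R  [-0.04646 +0.99056 -0.12894]
  R  [+0.11325 +0.13347 +0.98456]
t = (+0.17079, -0.04326, +0.57047) m
tr R = 2.967604; θ = arccos((tr R − 1)/2) = 0.180233 rad = 10.327°
axis k = ((R−Rᵀ)₃₂, (R−Rᵀ)₁₃, (R−Rᵀ)₂₁) / (2 sinθ) = (+0.731955, -0.646059, -0.216448)
rvec = θ·k = (+0.131922, -0.116441, -0.039011)

rvec=(0.1319, -0.1164, -0.0390) tvec=(0.1708, -0.0433, 0.5705)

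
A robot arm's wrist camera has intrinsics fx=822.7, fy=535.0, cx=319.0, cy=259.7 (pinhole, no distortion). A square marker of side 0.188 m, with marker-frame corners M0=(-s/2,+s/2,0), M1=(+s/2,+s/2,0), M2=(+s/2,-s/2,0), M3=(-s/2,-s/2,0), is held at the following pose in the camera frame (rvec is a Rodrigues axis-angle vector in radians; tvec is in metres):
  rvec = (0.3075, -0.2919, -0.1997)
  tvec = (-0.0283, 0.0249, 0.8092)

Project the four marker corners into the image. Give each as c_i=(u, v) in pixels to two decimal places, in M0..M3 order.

c0=(215.60, 348.15) c1=(389.40, 315.76) c2=(366.15, 202.93) c3=(176.83, 230.89)

Intrinsics K: fx=822.7, fy=535.0, cx=319.0, cy=259.7
Marker side s = 0.188 m; corners in marker frame (Z=0):
  M0 = (-0.0940, +0.0940, 0)
  M1 = (+0.0940, +0.0940, 0)
  M2 = (+0.0940, -0.0940, 0)
  M3 = (-0.0940, -0.0940, 0)
rvec = (0.3075, -0.2919, -0.1997), |rvec| = θ = 0.46866 rad = 26.852°
Rodrigues: sinθ=0.45169, 1−cosθ=0.10783; R = I + sinθ·[k]× + (1−cosθ)·[k]×²:
    [+0.93859 +0.14841 -0.31148]
    [-0.23653 +0.93400 -0.26775]
    [+0.25119 +0.32498 +0.91175]
t = (-0.0283, 0.0249, 0.8092) m
M0: Pc = R·M0+t = (-0.10258, +0.13493, +0.81614); u = 822.7·(-0.10258)/0.81614 + 319.0 = 215.5974, v = 535.0·(+0.13493)/0.81614 + 259.7 = 348.1506
M1: Pc = R·M1+t = (+0.07388, +0.09046, +0.86336); u = 822.7·(+0.07388)/0.86336 + 319.0 = 389.3986, v = 535.0·(+0.09046)/0.86336 + 259.7 = 315.7569
M2: Pc = R·M2+t = (+0.04598, -0.08513, +0.80226); u = 822.7·(+0.04598)/0.80226 + 319.0 = 366.1489, v = 535.0·(-0.08513)/0.80226 + 259.7 = 202.9296
M3: Pc = R·M3+t = (-0.13048, -0.04066, +0.75504); u = 822.7·(-0.13048)/0.75504 + 319.0 = 176.8299, v = 535.0·(-0.04066)/0.75504 + 259.7 = 230.8880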